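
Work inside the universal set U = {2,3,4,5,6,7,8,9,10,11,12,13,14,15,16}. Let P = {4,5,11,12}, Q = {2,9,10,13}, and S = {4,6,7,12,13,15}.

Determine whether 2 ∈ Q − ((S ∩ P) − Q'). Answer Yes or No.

2 ∉ S and 2 ∉ P, so 2 ∉ S ∩ P
2 ∈ Q, so 2 ∉ Q'
2 ∉ (S ∩ P) and 2 ∉ Q', so 2 ∉ (S ∩ P) − Q'
2 ∈ Q and 2 ∉ ((S ∩ P) − Q'), so 2 ∈ Q − ((S ∩ P) − Q')

Yes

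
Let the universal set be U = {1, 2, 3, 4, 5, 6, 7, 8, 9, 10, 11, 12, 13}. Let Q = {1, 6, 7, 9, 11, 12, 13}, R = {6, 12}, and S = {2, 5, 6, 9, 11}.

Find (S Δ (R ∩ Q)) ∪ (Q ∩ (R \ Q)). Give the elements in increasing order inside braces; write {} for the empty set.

R ∩ Q = {6, 12}
S Δ (R ∩ Q) = {2, 5, 9, 11, 12}
R \ Q = {}
Q ∩ (R \ Q) = {}
(S Δ (R ∩ Q)) ∪ (Q ∩ (R \ Q)) = {2, 5, 9, 11, 12}

{2, 5, 9, 11, 12}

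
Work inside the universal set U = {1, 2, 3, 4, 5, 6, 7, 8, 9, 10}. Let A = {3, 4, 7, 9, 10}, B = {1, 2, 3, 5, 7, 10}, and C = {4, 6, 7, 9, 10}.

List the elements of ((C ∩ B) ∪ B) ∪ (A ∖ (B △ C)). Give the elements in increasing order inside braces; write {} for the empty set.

{1, 2, 3, 5, 7, 10}

C ∩ B = {7, 10}
(C ∩ B) ∪ B = {1, 2, 3, 5, 7, 10}
B △ C = {1, 2, 3, 4, 5, 6, 9}
A ∖ (B △ C) = {7, 10}
((C ∩ B) ∪ B) ∪ (A ∖ (B △ C)) = {1, 2, 3, 5, 7, 10}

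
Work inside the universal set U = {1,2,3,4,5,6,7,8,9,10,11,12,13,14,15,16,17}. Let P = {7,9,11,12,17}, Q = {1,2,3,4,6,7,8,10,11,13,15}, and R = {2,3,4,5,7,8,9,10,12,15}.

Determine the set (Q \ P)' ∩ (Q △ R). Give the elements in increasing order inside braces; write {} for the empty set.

{5,9,11,12}

Q \ P = {1,2,3,4,6,8,10,13,15}
(Q \ P)' = {5,7,9,11,12,14,16,17}
Q △ R = {1,5,6,9,11,12,13}
(Q \ P)' ∩ (Q △ R) = {5,9,11,12}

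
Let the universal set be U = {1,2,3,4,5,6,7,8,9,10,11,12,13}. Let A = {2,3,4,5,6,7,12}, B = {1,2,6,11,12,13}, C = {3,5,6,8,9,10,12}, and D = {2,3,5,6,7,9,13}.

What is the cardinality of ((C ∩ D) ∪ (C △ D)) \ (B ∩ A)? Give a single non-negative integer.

C ∩ D = {3,5,6,9}
C △ D = {2,7,8,10,12,13}
(C ∩ D) ∪ (C △ D) = {2,3,5,6,7,8,9,10,12,13}
B ∩ A = {2,6,12}
((C ∩ D) ∪ (C △ D)) \ (B ∩ A) = {3,5,7,8,9,10,13}
|((C ∩ D) ∪ (C △ D)) \ (B ∩ A)| = 7

7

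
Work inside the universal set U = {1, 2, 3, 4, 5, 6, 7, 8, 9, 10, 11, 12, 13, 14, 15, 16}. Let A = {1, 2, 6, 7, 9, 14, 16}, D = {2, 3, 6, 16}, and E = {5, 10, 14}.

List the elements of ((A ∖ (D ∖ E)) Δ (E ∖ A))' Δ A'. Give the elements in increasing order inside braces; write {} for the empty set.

D ∖ E = {2, 3, 6, 16}
A ∖ (D ∖ E) = {1, 7, 9, 14}
E ∖ A = {5, 10}
(A ∖ (D ∖ E)) Δ (E ∖ A) = {1, 5, 7, 9, 10, 14}
((A ∖ (D ∖ E)) Δ (E ∖ A))' = {2, 3, 4, 6, 8, 11, 12, 13, 15, 16}
A' = {3, 4, 5, 8, 10, 11, 12, 13, 15}
((A ∖ (D ∖ E)) Δ (E ∖ A))' Δ A' = {2, 5, 6, 10, 16}

{2, 5, 6, 10, 16}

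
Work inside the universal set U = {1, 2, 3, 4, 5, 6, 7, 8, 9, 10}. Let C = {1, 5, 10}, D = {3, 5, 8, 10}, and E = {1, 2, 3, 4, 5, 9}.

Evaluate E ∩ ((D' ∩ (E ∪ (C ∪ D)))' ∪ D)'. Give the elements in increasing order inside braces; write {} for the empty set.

D' = {1, 2, 4, 6, 7, 9}
C ∪ D = {1, 3, 5, 8, 10}
E ∪ (C ∪ D) = {1, 2, 3, 4, 5, 8, 9, 10}
D' ∩ (E ∪ (C ∪ D)) = {1, 2, 4, 9}
(D' ∩ (E ∪ (C ∪ D)))' = {3, 5, 6, 7, 8, 10}
(D' ∩ (E ∪ (C ∪ D)))' ∪ D = {3, 5, 6, 7, 8, 10}
((D' ∩ (E ∪ (C ∪ D)))' ∪ D)' = {1, 2, 4, 9}
E ∩ ((D' ∩ (E ∪ (C ∪ D)))' ∪ D)' = {1, 2, 4, 9}

{1, 2, 4, 9}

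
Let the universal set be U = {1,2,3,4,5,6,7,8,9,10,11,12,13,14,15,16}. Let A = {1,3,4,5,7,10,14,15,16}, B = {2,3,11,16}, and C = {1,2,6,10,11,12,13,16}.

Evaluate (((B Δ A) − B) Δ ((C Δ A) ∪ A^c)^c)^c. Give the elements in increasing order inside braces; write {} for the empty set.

B Δ A = {1,2,4,5,7,10,11,14,15}
(B Δ A) − B = {1,4,5,7,10,14,15}
C Δ A = {2,3,4,5,6,7,11,12,13,14,15}
A^c = {2,6,8,9,11,12,13}
(C Δ A) ∪ A^c = {2,3,4,5,6,7,8,9,11,12,13,14,15}
((C Δ A) ∪ A^c)^c = {1,10,16}
((B Δ A) − B) Δ ((C Δ A) ∪ A^c)^c = {4,5,7,14,15,16}
(((B Δ A) − B) Δ ((C Δ A) ∪ A^c)^c)^c = {1,2,3,6,8,9,10,11,12,13}

{1,2,3,6,8,9,10,11,12,13}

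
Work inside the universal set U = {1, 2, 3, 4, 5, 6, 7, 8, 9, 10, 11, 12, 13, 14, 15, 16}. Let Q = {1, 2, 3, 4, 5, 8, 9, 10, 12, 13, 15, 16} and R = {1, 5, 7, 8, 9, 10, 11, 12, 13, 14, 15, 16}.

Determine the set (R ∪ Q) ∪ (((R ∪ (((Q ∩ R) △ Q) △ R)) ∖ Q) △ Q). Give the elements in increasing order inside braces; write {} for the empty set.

R ∪ Q = {1, 2, 3, 4, 5, 7, 8, 9, 10, 11, 12, 13, 14, 15, 16}
Q ∩ R = {1, 5, 8, 9, 10, 12, 13, 15, 16}
(Q ∩ R) △ Q = {2, 3, 4}
((Q ∩ R) △ Q) △ R = {1, 2, 3, 4, 5, 7, 8, 9, 10, 11, 12, 13, 14, 15, 16}
R ∪ (((Q ∩ R) △ Q) △ R) = {1, 2, 3, 4, 5, 7, 8, 9, 10, 11, 12, 13, 14, 15, 16}
(R ∪ (((Q ∩ R) △ Q) △ R)) ∖ Q = {7, 11, 14}
((R ∪ (((Q ∩ R) △ Q) △ R)) ∖ Q) △ Q = {1, 2, 3, 4, 5, 7, 8, 9, 10, 11, 12, 13, 14, 15, 16}
(R ∪ Q) ∪ (((R ∪ (((Q ∩ R) △ Q) △ R)) ∖ Q) △ Q) = {1, 2, 3, 4, 5, 7, 8, 9, 10, 11, 12, 13, 14, 15, 16}

{1, 2, 3, 4, 5, 7, 8, 9, 10, 11, 12, 13, 14, 15, 16}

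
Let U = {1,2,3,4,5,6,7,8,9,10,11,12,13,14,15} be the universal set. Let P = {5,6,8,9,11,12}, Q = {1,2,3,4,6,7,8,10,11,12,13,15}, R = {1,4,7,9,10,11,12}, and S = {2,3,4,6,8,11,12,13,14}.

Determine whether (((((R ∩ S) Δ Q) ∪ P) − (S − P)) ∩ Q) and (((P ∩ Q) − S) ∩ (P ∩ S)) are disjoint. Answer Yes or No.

R ∩ S = {4,11,12}
(R ∩ S) Δ Q = {1,2,3,6,7,8,10,13,15}
((R ∩ S) Δ Q) ∪ P = {1,2,3,5,6,7,8,9,10,11,12,13,15}
S − P = {2,3,4,13,14}
(((R ∩ S) Δ Q) ∪ P) − (S − P) = {1,5,6,7,8,9,10,11,12,15}
((((R ∩ S) Δ Q) ∪ P) − (S − P)) ∩ Q = {1,6,7,8,10,11,12,15}
P ∩ Q = {6,8,11,12}
(P ∩ Q) − S = {}
P ∩ S = {6,8,11,12}
((P ∩ Q) − S) ∩ (P ∩ S) = {}
{1,6,7,8,10,11,12,15} and {} share no elements.

Yes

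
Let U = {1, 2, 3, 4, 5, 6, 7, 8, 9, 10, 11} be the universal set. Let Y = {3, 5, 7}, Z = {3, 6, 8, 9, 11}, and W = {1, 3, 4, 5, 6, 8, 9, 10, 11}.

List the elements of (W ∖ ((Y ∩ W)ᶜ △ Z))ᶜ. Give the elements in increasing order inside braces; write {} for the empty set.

Y ∩ W = {3, 5}
(Y ∩ W)ᶜ = {1, 2, 4, 6, 7, 8, 9, 10, 11}
(Y ∩ W)ᶜ △ Z = {1, 2, 3, 4, 7, 10}
W ∖ ((Y ∩ W)ᶜ △ Z) = {5, 6, 8, 9, 11}
(W ∖ ((Y ∩ W)ᶜ △ Z))ᶜ = {1, 2, 3, 4, 7, 10}

{1, 2, 3, 4, 7, 10}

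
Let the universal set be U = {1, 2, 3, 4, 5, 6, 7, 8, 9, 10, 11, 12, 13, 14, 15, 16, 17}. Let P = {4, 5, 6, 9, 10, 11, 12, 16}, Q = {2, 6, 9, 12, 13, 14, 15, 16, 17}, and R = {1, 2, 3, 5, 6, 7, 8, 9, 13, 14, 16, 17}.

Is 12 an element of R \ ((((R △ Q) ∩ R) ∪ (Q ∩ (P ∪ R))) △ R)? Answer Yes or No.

No

12 ∉ R and 12 ∈ Q, so 12 ∈ R △ Q
12 ∈ (R △ Q) and 12 ∉ R, so 12 ∉ (R △ Q) ∩ R
12 ∈ P and 12 ∉ R, so 12 ∈ P ∪ R
12 ∈ Q and 12 ∈ (P ∪ R), so 12 ∈ Q ∩ (P ∪ R)
12 ∉ ((R △ Q) ∩ R) and 12 ∈ (Q ∩ (P ∪ R)), so 12 ∈ ((R △ Q) ∩ R) ∪ (Q ∩ (P ∪ R))
12 ∈ (((R △ Q) ∩ R) ∪ (Q ∩ (P ∪ R))) and 12 ∉ R, so 12 ∈ (((R △ Q) ∩ R) ∪ (Q ∩ (P ∪ R))) △ R
12 ∉ R and 12 ∈ ((((R △ Q) ∩ R) ∪ (Q ∩ (P ∪ R))) △ R), so 12 ∉ R \ ((((R △ Q) ∩ R) ∪ (Q ∩ (P ∪ R))) △ R)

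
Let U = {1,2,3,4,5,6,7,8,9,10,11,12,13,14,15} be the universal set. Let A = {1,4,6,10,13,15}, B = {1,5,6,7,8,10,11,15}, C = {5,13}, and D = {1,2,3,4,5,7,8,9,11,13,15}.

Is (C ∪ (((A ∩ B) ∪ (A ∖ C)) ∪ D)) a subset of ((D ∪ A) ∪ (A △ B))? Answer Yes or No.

Yes

A ∩ B = {1,6,10,15}
A ∖ C = {1,4,6,10,15}
(A ∩ B) ∪ (A ∖ C) = {1,4,6,10,15}
((A ∩ B) ∪ (A ∖ C)) ∪ D = {1,2,3,4,5,6,7,8,9,10,11,13,15}
C ∪ (((A ∩ B) ∪ (A ∖ C)) ∪ D) = {1,2,3,4,5,6,7,8,9,10,11,13,15}
D ∪ A = {1,2,3,4,5,6,7,8,9,10,11,13,15}
A △ B = {4,5,7,8,11,13}
(D ∪ A) ∪ (A △ B) = {1,2,3,4,5,6,7,8,9,10,11,13,15}
Every element of {1,2,3,4,5,6,7,8,9,10,11,13,15} is in {1,2,3,4,5,6,7,8,9,10,11,13,15}, so C ∪ (((A ∩ B) ∪ (A ∖ C)) ∪ D) ⊆ (D ∪ A) ∪ (A △ B).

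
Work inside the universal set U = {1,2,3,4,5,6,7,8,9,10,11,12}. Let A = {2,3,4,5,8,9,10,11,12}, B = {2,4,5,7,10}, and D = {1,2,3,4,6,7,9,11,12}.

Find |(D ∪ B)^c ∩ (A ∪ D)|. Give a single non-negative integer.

1

D ∪ B = {1,2,3,4,5,6,7,9,10,11,12}
(D ∪ B)^c = {8}
A ∪ D = {1,2,3,4,5,6,7,8,9,10,11,12}
(D ∪ B)^c ∩ (A ∪ D) = {8}
|(D ∪ B)^c ∩ (A ∪ D)| = 1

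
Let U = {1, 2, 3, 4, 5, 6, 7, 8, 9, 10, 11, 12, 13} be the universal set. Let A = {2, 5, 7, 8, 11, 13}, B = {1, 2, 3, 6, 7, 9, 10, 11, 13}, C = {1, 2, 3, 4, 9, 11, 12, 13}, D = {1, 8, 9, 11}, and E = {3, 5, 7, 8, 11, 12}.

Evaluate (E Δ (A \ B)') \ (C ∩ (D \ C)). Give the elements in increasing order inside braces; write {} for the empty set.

{1, 2, 4, 5, 6, 8, 9, 10, 13}

A \ B = {5, 8}
(A \ B)' = {1, 2, 3, 4, 6, 7, 9, 10, 11, 12, 13}
E Δ (A \ B)' = {1, 2, 4, 5, 6, 8, 9, 10, 13}
D \ C = {8}
C ∩ (D \ C) = {}
(E Δ (A \ B)') \ (C ∩ (D \ C)) = {1, 2, 4, 5, 6, 8, 9, 10, 13}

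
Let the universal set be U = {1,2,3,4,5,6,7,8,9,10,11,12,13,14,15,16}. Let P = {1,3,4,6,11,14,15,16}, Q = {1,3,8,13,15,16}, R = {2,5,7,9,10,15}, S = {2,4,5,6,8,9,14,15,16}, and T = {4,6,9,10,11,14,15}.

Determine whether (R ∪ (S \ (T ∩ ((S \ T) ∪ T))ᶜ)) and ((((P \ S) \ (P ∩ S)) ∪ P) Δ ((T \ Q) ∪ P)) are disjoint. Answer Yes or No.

S \ T = {2,5,8,16}
(S \ T) ∪ T = {2,4,5,6,8,9,10,11,14,15,16}
T ∩ ((S \ T) ∪ T) = {4,6,9,10,11,14,15}
(T ∩ ((S \ T) ∪ T))ᶜ = {1,2,3,5,7,8,12,13,16}
S \ (T ∩ ((S \ T) ∪ T))ᶜ = {4,6,9,14,15}
R ∪ (S \ (T ∩ ((S \ T) ∪ T))ᶜ) = {2,4,5,6,7,9,10,14,15}
P \ S = {1,3,11}
P ∩ S = {4,6,14,15,16}
(P \ S) \ (P ∩ S) = {1,3,11}
((P \ S) \ (P ∩ S)) ∪ P = {1,3,4,6,11,14,15,16}
T \ Q = {4,6,9,10,11,14}
(T \ Q) ∪ P = {1,3,4,6,9,10,11,14,15,16}
(((P \ S) \ (P ∩ S)) ∪ P) Δ ((T \ Q) ∪ P) = {9,10}
9 lies in both, so they are not disjoint.

No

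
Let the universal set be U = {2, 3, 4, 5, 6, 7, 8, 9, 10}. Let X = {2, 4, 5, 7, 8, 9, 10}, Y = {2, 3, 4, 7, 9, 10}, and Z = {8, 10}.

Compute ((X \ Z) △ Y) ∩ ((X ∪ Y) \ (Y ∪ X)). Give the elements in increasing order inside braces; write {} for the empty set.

{}

X \ Z = {2, 4, 5, 7, 9}
(X \ Z) △ Y = {3, 5, 10}
X ∪ Y = {2, 3, 4, 5, 7, 8, 9, 10}
Y ∪ X = {2, 3, 4, 5, 7, 8, 9, 10}
(X ∪ Y) \ (Y ∪ X) = {}
((X \ Z) △ Y) ∩ ((X ∪ Y) \ (Y ∪ X)) = {}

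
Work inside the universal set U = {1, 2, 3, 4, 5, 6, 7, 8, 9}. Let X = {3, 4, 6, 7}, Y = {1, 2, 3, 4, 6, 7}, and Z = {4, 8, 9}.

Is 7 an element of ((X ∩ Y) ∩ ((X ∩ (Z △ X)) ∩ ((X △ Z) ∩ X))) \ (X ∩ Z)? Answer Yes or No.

7 ∈ X and 7 ∈ Y, so 7 ∈ X ∩ Y
7 ∉ Z and 7 ∈ X, so 7 ∈ Z △ X
7 ∈ X and 7 ∈ (Z △ X), so 7 ∈ X ∩ (Z △ X)
7 ∈ X and 7 ∉ Z, so 7 ∈ X △ Z
7 ∈ (X △ Z) and 7 ∈ X, so 7 ∈ (X △ Z) ∩ X
7 ∈ (X ∩ (Z △ X)) and 7 ∈ ((X △ Z) ∩ X), so 7 ∈ (X ∩ (Z △ X)) ∩ ((X △ Z) ∩ X)
7 ∈ (X ∩ Y) and 7 ∈ ((X ∩ (Z △ X)) ∩ ((X △ Z) ∩ X)), so 7 ∈ (X ∩ Y) ∩ ((X ∩ (Z △ X)) ∩ ((X △ Z) ∩ X))
7 ∈ X and 7 ∉ Z, so 7 ∉ X ∩ Z
7 ∈ ((X ∩ Y) ∩ ((X ∩ (Z △ X)) ∩ ((X △ Z) ∩ X))) and 7 ∉ (X ∩ Z), so 7 ∈ ((X ∩ Y) ∩ ((X ∩ (Z △ X)) ∩ ((X △ Z) ∩ X))) \ (X ∩ Z)

Yes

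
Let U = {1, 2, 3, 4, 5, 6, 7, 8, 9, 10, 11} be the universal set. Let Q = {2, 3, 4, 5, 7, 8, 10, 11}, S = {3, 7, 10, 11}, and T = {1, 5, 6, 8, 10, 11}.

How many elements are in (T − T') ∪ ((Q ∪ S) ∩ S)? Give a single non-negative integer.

T' = {2, 3, 4, 7, 9}
T − T' = {1, 5, 6, 8, 10, 11}
Q ∪ S = {2, 3, 4, 5, 7, 8, 10, 11}
(Q ∪ S) ∩ S = {3, 7, 10, 11}
(T − T') ∪ ((Q ∪ S) ∩ S) = {1, 3, 5, 6, 7, 8, 10, 11}
|(T − T') ∪ ((Q ∪ S) ∩ S)| = 8

8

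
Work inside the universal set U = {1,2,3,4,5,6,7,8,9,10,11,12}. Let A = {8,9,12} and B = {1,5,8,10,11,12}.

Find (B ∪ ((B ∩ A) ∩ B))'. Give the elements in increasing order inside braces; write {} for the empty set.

{2,3,4,6,7,9}

B ∩ A = {8,12}
(B ∩ A) ∩ B = {8,12}
B ∪ ((B ∩ A) ∩ B) = {1,5,8,10,11,12}
(B ∪ ((B ∩ A) ∩ B))' = {2,3,4,6,7,9}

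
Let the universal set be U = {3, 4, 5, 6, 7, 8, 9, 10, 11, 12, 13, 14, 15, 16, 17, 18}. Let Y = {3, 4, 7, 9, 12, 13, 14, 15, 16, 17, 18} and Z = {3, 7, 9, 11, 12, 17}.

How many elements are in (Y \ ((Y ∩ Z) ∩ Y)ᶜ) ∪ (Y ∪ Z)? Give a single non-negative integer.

12

Y ∩ Z = {3, 7, 9, 12, 17}
(Y ∩ Z) ∩ Y = {3, 7, 9, 12, 17}
((Y ∩ Z) ∩ Y)ᶜ = {4, 5, 6, 8, 10, 11, 13, 14, 15, 16, 18}
Y \ ((Y ∩ Z) ∩ Y)ᶜ = {3, 7, 9, 12, 17}
Y ∪ Z = {3, 4, 7, 9, 11, 12, 13, 14, 15, 16, 17, 18}
(Y \ ((Y ∩ Z) ∩ Y)ᶜ) ∪ (Y ∪ Z) = {3, 4, 7, 9, 11, 12, 13, 14, 15, 16, 17, 18}
|(Y \ ((Y ∩ Z) ∩ Y)ᶜ) ∪ (Y ∪ Z)| = 12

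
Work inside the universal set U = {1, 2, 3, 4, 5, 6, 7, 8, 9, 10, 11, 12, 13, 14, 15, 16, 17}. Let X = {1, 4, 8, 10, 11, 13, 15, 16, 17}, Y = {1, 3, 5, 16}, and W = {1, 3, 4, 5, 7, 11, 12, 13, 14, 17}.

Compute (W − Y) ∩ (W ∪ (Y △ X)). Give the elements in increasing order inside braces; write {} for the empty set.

W − Y = {4, 7, 11, 12, 13, 14, 17}
Y △ X = {3, 4, 5, 8, 10, 11, 13, 15, 17}
W ∪ (Y △ X) = {1, 3, 4, 5, 7, 8, 10, 11, 12, 13, 14, 15, 17}
(W − Y) ∩ (W ∪ (Y △ X)) = {4, 7, 11, 12, 13, 14, 17}

{4, 7, 11, 12, 13, 14, 17}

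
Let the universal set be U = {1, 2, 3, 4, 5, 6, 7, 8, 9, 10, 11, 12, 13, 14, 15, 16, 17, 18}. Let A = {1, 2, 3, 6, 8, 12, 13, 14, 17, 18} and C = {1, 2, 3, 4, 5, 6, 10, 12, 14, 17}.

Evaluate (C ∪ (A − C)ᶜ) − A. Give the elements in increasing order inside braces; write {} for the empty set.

{4, 5, 7, 9, 10, 11, 15, 16}

A − C = {8, 13, 18}
(A − C)ᶜ = {1, 2, 3, 4, 5, 6, 7, 9, 10, 11, 12, 14, 15, 16, 17}
C ∪ (A − C)ᶜ = {1, 2, 3, 4, 5, 6, 7, 9, 10, 11, 12, 14, 15, 16, 17}
(C ∪ (A − C)ᶜ) − A = {4, 5, 7, 9, 10, 11, 15, 16}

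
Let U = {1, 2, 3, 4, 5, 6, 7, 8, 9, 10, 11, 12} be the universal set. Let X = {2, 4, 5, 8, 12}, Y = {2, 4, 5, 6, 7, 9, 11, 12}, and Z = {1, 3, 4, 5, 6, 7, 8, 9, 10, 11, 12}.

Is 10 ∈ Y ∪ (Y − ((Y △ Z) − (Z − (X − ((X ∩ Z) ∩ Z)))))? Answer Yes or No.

10 ∉ Y and 10 ∈ Z, so 10 ∈ Y △ Z
10 ∉ X and 10 ∈ Z, so 10 ∉ X ∩ Z
10 ∉ (X ∩ Z) and 10 ∈ Z, so 10 ∉ (X ∩ Z) ∩ Z
10 ∉ X and 10 ∉ ((X ∩ Z) ∩ Z), so 10 ∉ X − ((X ∩ Z) ∩ Z)
10 ∈ Z and 10 ∉ (X − ((X ∩ Z) ∩ Z)), so 10 ∈ Z − (X − ((X ∩ Z) ∩ Z))
10 ∈ (Y △ Z) and 10 ∈ (Z − (X − ((X ∩ Z) ∩ Z))), so 10 ∉ (Y △ Z) − (Z − (X − ((X ∩ Z) ∩ Z)))
10 ∉ Y and 10 ∉ ((Y △ Z) − (Z − (X − ((X ∩ Z) ∩ Z)))), so 10 ∉ Y − ((Y △ Z) − (Z − (X − ((X ∩ Z) ∩ Z))))
10 ∉ Y and 10 ∉ (Y − ((Y △ Z) − (Z − (X − ((X ∩ Z) ∩ Z))))), so 10 ∉ Y ∪ (Y − ((Y △ Z) − (Z − (X − ((X ∩ Z) ∩ Z)))))

No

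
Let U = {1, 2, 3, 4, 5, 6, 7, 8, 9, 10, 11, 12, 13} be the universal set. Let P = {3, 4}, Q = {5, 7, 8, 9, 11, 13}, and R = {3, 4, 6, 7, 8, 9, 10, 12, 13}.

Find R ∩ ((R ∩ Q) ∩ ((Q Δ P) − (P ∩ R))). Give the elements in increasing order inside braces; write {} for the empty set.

R ∩ Q = {7, 8, 9, 13}
Q Δ P = {3, 4, 5, 7, 8, 9, 11, 13}
P ∩ R = {3, 4}
(Q Δ P) − (P ∩ R) = {5, 7, 8, 9, 11, 13}
(R ∩ Q) ∩ ((Q Δ P) − (P ∩ R)) = {7, 8, 9, 13}
R ∩ ((R ∩ Q) ∩ ((Q Δ P) − (P ∩ R))) = {7, 8, 9, 13}

{7, 8, 9, 13}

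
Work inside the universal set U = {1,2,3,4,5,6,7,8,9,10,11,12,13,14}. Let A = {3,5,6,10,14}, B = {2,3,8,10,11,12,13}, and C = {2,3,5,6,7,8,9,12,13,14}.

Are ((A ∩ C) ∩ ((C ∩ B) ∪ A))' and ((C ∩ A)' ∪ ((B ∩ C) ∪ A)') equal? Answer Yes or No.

A ∩ C = {3,5,6,14}
C ∩ B = {2,3,8,12,13}
(C ∩ B) ∪ A = {2,3,5,6,8,10,12,13,14}
(A ∩ C) ∩ ((C ∩ B) ∪ A) = {3,5,6,14}
((A ∩ C) ∩ ((C ∩ B) ∪ A))' = {1,2,4,7,8,9,10,11,12,13}
C ∩ A = {3,5,6,14}
(C ∩ A)' = {1,2,4,7,8,9,10,11,12,13}
B ∩ C = {2,3,8,12,13}
(B ∩ C) ∪ A = {2,3,5,6,8,10,12,13,14}
((B ∩ C) ∪ A)' = {1,4,7,9,11}
(C ∩ A)' ∪ ((B ∩ C) ∪ A)' = {1,2,4,7,8,9,10,11,12,13}
Both equal {1,2,4,7,8,9,10,11,12,13}, so ((A ∩ C) ∩ ((C ∩ B) ∪ A))' = (C ∩ A)' ∪ ((B ∩ C) ∪ A)'.

Yes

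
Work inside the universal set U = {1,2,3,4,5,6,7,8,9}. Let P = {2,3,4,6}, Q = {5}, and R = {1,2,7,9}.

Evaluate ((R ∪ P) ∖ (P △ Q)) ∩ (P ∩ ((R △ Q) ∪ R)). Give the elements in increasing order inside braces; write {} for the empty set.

R ∪ P = {1,2,3,4,6,7,9}
P △ Q = {2,3,4,5,6}
(R ∪ P) ∖ (P △ Q) = {1,7,9}
R △ Q = {1,2,5,7,9}
(R △ Q) ∪ R = {1,2,5,7,9}
P ∩ ((R △ Q) ∪ R) = {2}
((R ∪ P) ∖ (P △ Q)) ∩ (P ∩ ((R △ Q) ∪ R)) = {}

{}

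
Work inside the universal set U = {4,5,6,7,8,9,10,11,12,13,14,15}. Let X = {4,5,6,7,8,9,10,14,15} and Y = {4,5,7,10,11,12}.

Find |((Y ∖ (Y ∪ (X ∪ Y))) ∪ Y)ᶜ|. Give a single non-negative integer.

X ∪ Y = {4,5,6,7,8,9,10,11,12,14,15}
Y ∪ (X ∪ Y) = {4,5,6,7,8,9,10,11,12,14,15}
Y ∖ (Y ∪ (X ∪ Y)) = {}
(Y ∖ (Y ∪ (X ∪ Y))) ∪ Y = {4,5,7,10,11,12}
((Y ∖ (Y ∪ (X ∪ Y))) ∪ Y)ᶜ = {6,8,9,13,14,15}
|((Y ∖ (Y ∪ (X ∪ Y))) ∪ Y)ᶜ| = 6

6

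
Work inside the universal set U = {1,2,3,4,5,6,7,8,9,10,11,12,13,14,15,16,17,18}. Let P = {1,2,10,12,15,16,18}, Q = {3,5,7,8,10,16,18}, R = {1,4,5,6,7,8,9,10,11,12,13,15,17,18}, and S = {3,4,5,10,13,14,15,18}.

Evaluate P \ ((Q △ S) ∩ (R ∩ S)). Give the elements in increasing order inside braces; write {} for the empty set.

Q △ S = {4,7,8,13,14,15,16}
R ∩ S = {4,5,10,13,15,18}
(Q △ S) ∩ (R ∩ S) = {4,13,15}
P \ ((Q △ S) ∩ (R ∩ S)) = {1,2,10,12,16,18}

{1,2,10,12,16,18}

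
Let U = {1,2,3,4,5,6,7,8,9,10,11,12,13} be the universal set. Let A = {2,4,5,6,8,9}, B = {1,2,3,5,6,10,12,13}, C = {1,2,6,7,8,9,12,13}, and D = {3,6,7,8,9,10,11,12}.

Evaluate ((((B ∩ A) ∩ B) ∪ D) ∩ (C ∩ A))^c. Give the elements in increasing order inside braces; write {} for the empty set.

{1,3,4,5,7,10,11,12,13}

B ∩ A = {2,5,6}
(B ∩ A) ∩ B = {2,5,6}
((B ∩ A) ∩ B) ∪ D = {2,3,5,6,7,8,9,10,11,12}
C ∩ A = {2,6,8,9}
(((B ∩ A) ∩ B) ∪ D) ∩ (C ∩ A) = {2,6,8,9}
((((B ∩ A) ∩ B) ∪ D) ∩ (C ∩ A))^c = {1,3,4,5,7,10,11,12,13}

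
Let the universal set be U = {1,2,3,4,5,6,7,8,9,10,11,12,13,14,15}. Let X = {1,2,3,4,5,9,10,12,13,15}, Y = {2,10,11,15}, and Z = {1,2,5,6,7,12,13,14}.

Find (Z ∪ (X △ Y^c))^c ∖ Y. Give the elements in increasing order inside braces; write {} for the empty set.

Y^c = {1,3,4,5,6,7,8,9,12,13,14}
X △ Y^c = {2,6,7,8,10,14,15}
Z ∪ (X △ Y^c) = {1,2,5,6,7,8,10,12,13,14,15}
(Z ∪ (X △ Y^c))^c = {3,4,9,11}
(Z ∪ (X △ Y^c))^c ∖ Y = {3,4,9}

{3,4,9}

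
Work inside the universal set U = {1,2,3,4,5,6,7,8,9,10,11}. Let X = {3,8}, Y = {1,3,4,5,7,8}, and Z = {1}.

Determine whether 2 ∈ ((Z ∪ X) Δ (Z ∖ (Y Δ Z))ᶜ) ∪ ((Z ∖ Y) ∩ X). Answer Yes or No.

2 ∉ Z and 2 ∉ X, so 2 ∉ Z ∪ X
2 ∉ Y and 2 ∉ Z, so 2 ∉ Y Δ Z
2 ∉ Z and 2 ∉ (Y Δ Z), so 2 ∉ Z ∖ (Y Δ Z)
2 ∈ (Z ∖ (Y Δ Z))ᶜ since 2 ∉ (Z ∖ (Y Δ Z))
2 ∉ (Z ∪ X) and 2 ∈ (Z ∖ (Y Δ Z))ᶜ, so 2 ∈ (Z ∪ X) Δ (Z ∖ (Y Δ Z))ᶜ
2 ∉ Z and 2 ∉ Y, so 2 ∉ Z ∖ Y
2 ∉ (Z ∖ Y) and 2 ∉ X, so 2 ∉ (Z ∖ Y) ∩ X
2 ∈ ((Z ∪ X) Δ (Z ∖ (Y Δ Z))ᶜ) and 2 ∉ ((Z ∖ Y) ∩ X), so 2 ∈ ((Z ∪ X) Δ (Z ∖ (Y Δ Z))ᶜ) ∪ ((Z ∖ Y) ∩ X)

Yes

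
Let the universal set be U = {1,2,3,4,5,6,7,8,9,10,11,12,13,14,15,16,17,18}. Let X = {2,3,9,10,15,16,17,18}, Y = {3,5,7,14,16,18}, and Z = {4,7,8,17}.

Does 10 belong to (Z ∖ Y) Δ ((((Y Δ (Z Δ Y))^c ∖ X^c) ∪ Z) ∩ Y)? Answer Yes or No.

No

10 ∉ Z and 10 ∉ Y, so 10 ∉ Z ∖ Y
10 ∉ Z and 10 ∉ Y, so 10 ∉ Z Δ Y
10 ∉ Y and 10 ∉ (Z Δ Y), so 10 ∉ Y Δ (Z Δ Y)
10 ∈ (Y Δ (Z Δ Y))^c since 10 ∉ (Y Δ (Z Δ Y))
10 ∈ X, so 10 ∉ X^c
10 ∈ (Y Δ (Z Δ Y))^c and 10 ∉ X^c, so 10 ∈ (Y Δ (Z Δ Y))^c ∖ X^c
10 ∈ ((Y Δ (Z Δ Y))^c ∖ X^c) and 10 ∉ Z, so 10 ∈ ((Y Δ (Z Δ Y))^c ∖ X^c) ∪ Z
10 ∈ (((Y Δ (Z Δ Y))^c ∖ X^c) ∪ Z) and 10 ∉ Y, so 10 ∉ (((Y Δ (Z Δ Y))^c ∖ X^c) ∪ Z) ∩ Y
10 ∉ (Z ∖ Y) and 10 ∉ ((((Y Δ (Z Δ Y))^c ∖ X^c) ∪ Z) ∩ Y), so 10 ∉ (Z ∖ Y) Δ ((((Y Δ (Z Δ Y))^c ∖ X^c) ∪ Z) ∩ Y)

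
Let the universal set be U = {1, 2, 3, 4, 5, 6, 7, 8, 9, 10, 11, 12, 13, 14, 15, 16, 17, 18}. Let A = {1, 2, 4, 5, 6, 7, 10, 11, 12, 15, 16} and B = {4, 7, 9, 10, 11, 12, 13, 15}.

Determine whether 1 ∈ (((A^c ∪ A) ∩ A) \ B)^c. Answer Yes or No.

No

1 ∈ A, so 1 ∉ A^c
1 ∉ A^c and 1 ∈ A, so 1 ∈ A^c ∪ A
1 ∈ (A^c ∪ A) and 1 ∈ A, so 1 ∈ (A^c ∪ A) ∩ A
1 ∈ ((A^c ∪ A) ∩ A) and 1 ∉ B, so 1 ∈ ((A^c ∪ A) ∩ A) \ B
1 ∉ (((A^c ∪ A) ∩ A) \ B)^c since 1 ∈ (((A^c ∪ A) ∩ A) \ B)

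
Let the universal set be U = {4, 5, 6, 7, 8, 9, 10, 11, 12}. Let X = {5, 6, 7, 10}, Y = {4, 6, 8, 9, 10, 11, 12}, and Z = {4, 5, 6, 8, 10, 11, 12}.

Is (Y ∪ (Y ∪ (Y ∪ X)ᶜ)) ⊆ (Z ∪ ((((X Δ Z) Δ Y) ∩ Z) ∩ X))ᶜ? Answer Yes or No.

Y ∪ X = {4, 5, 6, 7, 8, 9, 10, 11, 12}
(Y ∪ X)ᶜ = {}
Y ∪ (Y ∪ X)ᶜ = {4, 6, 8, 9, 10, 11, 12}
Y ∪ (Y ∪ (Y ∪ X)ᶜ) = {4, 6, 8, 9, 10, 11, 12}
X Δ Z = {4, 7, 8, 11, 12}
(X Δ Z) Δ Y = {6, 7, 9, 10}
((X Δ Z) Δ Y) ∩ Z = {6, 10}
(((X Δ Z) Δ Y) ∩ Z) ∩ X = {6, 10}
Z ∪ ((((X Δ Z) Δ Y) ∩ Z) ∩ X) = {4, 5, 6, 8, 10, 11, 12}
(Z ∪ ((((X Δ Z) Δ Y) ∩ Z) ∩ X))ᶜ = {7, 9}
4 ∈ Y ∪ (Y ∪ (Y ∪ X)ᶜ) but 4 ∉ (Z ∪ ((((X Δ Z) Δ Y) ∩ Z) ∩ X))ᶜ, so the inclusion fails.

No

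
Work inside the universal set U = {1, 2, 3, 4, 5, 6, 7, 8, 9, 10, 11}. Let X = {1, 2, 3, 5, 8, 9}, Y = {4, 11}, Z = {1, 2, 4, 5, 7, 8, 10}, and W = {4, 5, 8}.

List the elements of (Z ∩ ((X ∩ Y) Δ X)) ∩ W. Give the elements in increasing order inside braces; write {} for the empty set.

{5, 8}

X ∩ Y = {}
(X ∩ Y) Δ X = {1, 2, 3, 5, 8, 9}
Z ∩ ((X ∩ Y) Δ X) = {1, 2, 5, 8}
(Z ∩ ((X ∩ Y) Δ X)) ∩ W = {5, 8}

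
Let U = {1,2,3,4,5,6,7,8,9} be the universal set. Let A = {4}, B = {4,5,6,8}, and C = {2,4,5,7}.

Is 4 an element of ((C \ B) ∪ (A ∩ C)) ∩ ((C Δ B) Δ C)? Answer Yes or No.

4 ∈ C and 4 ∈ B, so 4 ∉ C \ B
4 ∈ A and 4 ∈ C, so 4 ∈ A ∩ C
4 ∉ (C \ B) and 4 ∈ (A ∩ C), so 4 ∈ (C \ B) ∪ (A ∩ C)
4 ∈ C and 4 ∈ B, so 4 ∉ C Δ B
4 ∉ (C Δ B) and 4 ∈ C, so 4 ∈ (C Δ B) Δ C
4 ∈ ((C \ B) ∪ (A ∩ C)) and 4 ∈ ((C Δ B) Δ C), so 4 ∈ ((C \ B) ∪ (A ∩ C)) ∩ ((C Δ B) Δ C)

Yes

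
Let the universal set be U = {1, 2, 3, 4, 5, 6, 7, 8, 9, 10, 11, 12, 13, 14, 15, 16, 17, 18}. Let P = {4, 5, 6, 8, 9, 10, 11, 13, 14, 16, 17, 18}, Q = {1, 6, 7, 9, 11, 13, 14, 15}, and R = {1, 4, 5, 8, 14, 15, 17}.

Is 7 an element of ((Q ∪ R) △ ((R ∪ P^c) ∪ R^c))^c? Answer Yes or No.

7 ∈ Q and 7 ∉ R, so 7 ∈ Q ∪ R
7 ∉ P, so 7 ∈ P^c
7 ∉ R and 7 ∈ P^c, so 7 ∈ R ∪ P^c
7 ∉ R, so 7 ∈ R^c
7 ∈ (R ∪ P^c) and 7 ∈ R^c, so 7 ∈ (R ∪ P^c) ∪ R^c
7 ∈ (Q ∪ R) and 7 ∈ ((R ∪ P^c) ∪ R^c), so 7 ∉ (Q ∪ R) △ ((R ∪ P^c) ∪ R^c)
7 ∈ ((Q ∪ R) △ ((R ∪ P^c) ∪ R^c))^c since 7 ∉ ((Q ∪ R) △ ((R ∪ P^c) ∪ R^c))

Yes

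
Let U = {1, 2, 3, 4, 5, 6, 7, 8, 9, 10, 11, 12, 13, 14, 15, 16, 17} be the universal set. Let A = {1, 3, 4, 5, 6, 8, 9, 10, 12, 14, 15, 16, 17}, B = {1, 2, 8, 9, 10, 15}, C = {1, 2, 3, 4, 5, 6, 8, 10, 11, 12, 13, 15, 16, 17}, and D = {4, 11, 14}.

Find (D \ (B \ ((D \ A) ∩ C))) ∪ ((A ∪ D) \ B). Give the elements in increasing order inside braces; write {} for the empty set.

{3, 4, 5, 6, 11, 12, 14, 16, 17}

D \ A = {11}
(D \ A) ∩ C = {11}
B \ ((D \ A) ∩ C) = {1, 2, 8, 9, 10, 15}
D \ (B \ ((D \ A) ∩ C)) = {4, 11, 14}
A ∪ D = {1, 3, 4, 5, 6, 8, 9, 10, 11, 12, 14, 15, 16, 17}
(A ∪ D) \ B = {3, 4, 5, 6, 11, 12, 14, 16, 17}
(D \ (B \ ((D \ A) ∩ C))) ∪ ((A ∪ D) \ B) = {3, 4, 5, 6, 11, 12, 14, 16, 17}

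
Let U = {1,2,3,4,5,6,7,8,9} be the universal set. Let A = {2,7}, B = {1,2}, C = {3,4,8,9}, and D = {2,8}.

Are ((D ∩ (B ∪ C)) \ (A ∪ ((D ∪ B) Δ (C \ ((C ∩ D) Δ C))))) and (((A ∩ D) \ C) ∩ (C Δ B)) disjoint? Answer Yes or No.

B ∪ C = {1,2,3,4,8,9}
D ∩ (B ∪ C) = {2,8}
D ∪ B = {1,2,8}
C ∩ D = {8}
(C ∩ D) Δ C = {3,4,9}
C \ ((C ∩ D) Δ C) = {8}
(D ∪ B) Δ (C \ ((C ∩ D) Δ C)) = {1,2}
A ∪ ((D ∪ B) Δ (C \ ((C ∩ D) Δ C))) = {1,2,7}
(D ∩ (B ∪ C)) \ (A ∪ ((D ∪ B) Δ (C \ ((C ∩ D) Δ C)))) = {8}
A ∩ D = {2}
(A ∩ D) \ C = {2}
C Δ B = {1,2,3,4,8,9}
((A ∩ D) \ C) ∩ (C Δ B) = {2}
{8} and {2} share no elements.

Yes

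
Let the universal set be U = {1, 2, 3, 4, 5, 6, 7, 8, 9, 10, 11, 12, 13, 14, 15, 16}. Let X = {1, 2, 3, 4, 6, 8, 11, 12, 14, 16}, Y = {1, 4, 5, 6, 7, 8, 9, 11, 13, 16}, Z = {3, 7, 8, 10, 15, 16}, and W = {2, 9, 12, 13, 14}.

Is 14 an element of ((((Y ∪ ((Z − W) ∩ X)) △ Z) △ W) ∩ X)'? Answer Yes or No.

14 ∉ Z and 14 ∈ W, so 14 ∉ Z − W
14 ∉ (Z − W) and 14 ∈ X, so 14 ∉ (Z − W) ∩ X
14 ∉ Y and 14 ∉ ((Z − W) ∩ X), so 14 ∉ Y ∪ ((Z − W) ∩ X)
14 ∉ (Y ∪ ((Z − W) ∩ X)) and 14 ∉ Z, so 14 ∉ (Y ∪ ((Z − W) ∩ X)) △ Z
14 ∉ ((Y ∪ ((Z − W) ∩ X)) △ Z) and 14 ∈ W, so 14 ∈ ((Y ∪ ((Z − W) ∩ X)) △ Z) △ W
14 ∈ (((Y ∪ ((Z − W) ∩ X)) △ Z) △ W) and 14 ∈ X, so 14 ∈ (((Y ∪ ((Z − W) ∩ X)) △ Z) △ W) ∩ X
14 ∉ ((((Y ∪ ((Z − W) ∩ X)) △ Z) △ W) ∩ X)' since 14 ∈ ((((Y ∪ ((Z − W) ∩ X)) △ Z) △ W) ∩ X)

No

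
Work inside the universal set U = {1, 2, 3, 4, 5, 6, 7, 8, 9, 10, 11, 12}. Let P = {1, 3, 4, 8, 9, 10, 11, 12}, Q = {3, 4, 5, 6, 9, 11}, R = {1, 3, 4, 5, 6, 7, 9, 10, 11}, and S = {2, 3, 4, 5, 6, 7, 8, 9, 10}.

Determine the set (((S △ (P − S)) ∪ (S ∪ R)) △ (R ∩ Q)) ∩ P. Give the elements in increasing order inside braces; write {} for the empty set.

P − S = {1, 11, 12}
S △ (P − S) = {1, 2, 3, 4, 5, 6, 7, 8, 9, 10, 11, 12}
S ∪ R = {1, 2, 3, 4, 5, 6, 7, 8, 9, 10, 11}
(S △ (P − S)) ∪ (S ∪ R) = {1, 2, 3, 4, 5, 6, 7, 8, 9, 10, 11, 12}
R ∩ Q = {3, 4, 5, 6, 9, 11}
((S △ (P − S)) ∪ (S ∪ R)) △ (R ∩ Q) = {1, 2, 7, 8, 10, 12}
(((S △ (P − S)) ∪ (S ∪ R)) △ (R ∩ Q)) ∩ P = {1, 8, 10, 12}

{1, 8, 10, 12}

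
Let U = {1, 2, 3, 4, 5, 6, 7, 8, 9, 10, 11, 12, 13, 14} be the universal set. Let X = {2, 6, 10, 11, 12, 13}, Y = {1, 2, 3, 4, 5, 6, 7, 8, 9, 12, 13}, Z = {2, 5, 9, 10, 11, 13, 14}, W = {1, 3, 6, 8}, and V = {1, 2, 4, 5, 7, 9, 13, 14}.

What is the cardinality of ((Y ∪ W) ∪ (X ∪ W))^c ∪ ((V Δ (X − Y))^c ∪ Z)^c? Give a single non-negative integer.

4

Y ∪ W = {1, 2, 3, 4, 5, 6, 7, 8, 9, 12, 13}
X ∪ W = {1, 2, 3, 6, 8, 10, 11, 12, 13}
(Y ∪ W) ∪ (X ∪ W) = {1, 2, 3, 4, 5, 6, 7, 8, 9, 10, 11, 12, 13}
((Y ∪ W) ∪ (X ∪ W))^c = {14}
X − Y = {10, 11}
V Δ (X − Y) = {1, 2, 4, 5, 7, 9, 10, 11, 13, 14}
(V Δ (X − Y))^c = {3, 6, 8, 12}
(V Δ (X − Y))^c ∪ Z = {2, 3, 5, 6, 8, 9, 10, 11, 12, 13, 14}
((V Δ (X − Y))^c ∪ Z)^c = {1, 4, 7}
((Y ∪ W) ∪ (X ∪ W))^c ∪ ((V Δ (X − Y))^c ∪ Z)^c = {1, 4, 7, 14}
|((Y ∪ W) ∪ (X ∪ W))^c ∪ ((V Δ (X − Y))^c ∪ Z)^c| = 4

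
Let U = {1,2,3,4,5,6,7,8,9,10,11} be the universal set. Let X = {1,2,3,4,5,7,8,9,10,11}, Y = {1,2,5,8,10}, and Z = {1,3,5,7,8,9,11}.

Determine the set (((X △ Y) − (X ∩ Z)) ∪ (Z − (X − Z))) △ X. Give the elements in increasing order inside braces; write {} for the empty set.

X △ Y = {3,4,7,9,11}
X ∩ Z = {1,3,5,7,8,9,11}
(X △ Y) − (X ∩ Z) = {4}
X − Z = {2,4,10}
Z − (X − Z) = {1,3,5,7,8,9,11}
((X △ Y) − (X ∩ Z)) ∪ (Z − (X − Z)) = {1,3,4,5,7,8,9,11}
(((X △ Y) − (X ∩ Z)) ∪ (Z − (X − Z))) △ X = {2,10}

{2,10}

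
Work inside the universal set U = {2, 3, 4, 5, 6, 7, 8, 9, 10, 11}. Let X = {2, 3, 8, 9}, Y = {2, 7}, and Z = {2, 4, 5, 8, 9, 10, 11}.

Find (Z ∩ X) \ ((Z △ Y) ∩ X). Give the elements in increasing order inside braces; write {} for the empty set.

Z ∩ X = {2, 8, 9}
Z △ Y = {4, 5, 7, 8, 9, 10, 11}
(Z △ Y) ∩ X = {8, 9}
(Z ∩ X) \ ((Z △ Y) ∩ X) = {2}

{2}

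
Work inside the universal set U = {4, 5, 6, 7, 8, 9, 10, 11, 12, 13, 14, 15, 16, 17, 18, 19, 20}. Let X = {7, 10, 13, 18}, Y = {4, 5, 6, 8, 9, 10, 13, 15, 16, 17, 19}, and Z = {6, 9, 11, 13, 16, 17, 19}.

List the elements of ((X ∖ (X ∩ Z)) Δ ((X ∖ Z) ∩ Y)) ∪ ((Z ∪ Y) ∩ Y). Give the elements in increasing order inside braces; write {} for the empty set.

{4, 5, 6, 7, 8, 9, 10, 13, 15, 16, 17, 18, 19}

X ∩ Z = {13}
X ∖ (X ∩ Z) = {7, 10, 18}
X ∖ Z = {7, 10, 18}
(X ∖ Z) ∩ Y = {10}
(X ∖ (X ∩ Z)) Δ ((X ∖ Z) ∩ Y) = {7, 18}
Z ∪ Y = {4, 5, 6, 8, 9, 10, 11, 13, 15, 16, 17, 19}
(Z ∪ Y) ∩ Y = {4, 5, 6, 8, 9, 10, 13, 15, 16, 17, 19}
((X ∖ (X ∩ Z)) Δ ((X ∖ Z) ∩ Y)) ∪ ((Z ∪ Y) ∩ Y) = {4, 5, 6, 7, 8, 9, 10, 13, 15, 16, 17, 18, 19}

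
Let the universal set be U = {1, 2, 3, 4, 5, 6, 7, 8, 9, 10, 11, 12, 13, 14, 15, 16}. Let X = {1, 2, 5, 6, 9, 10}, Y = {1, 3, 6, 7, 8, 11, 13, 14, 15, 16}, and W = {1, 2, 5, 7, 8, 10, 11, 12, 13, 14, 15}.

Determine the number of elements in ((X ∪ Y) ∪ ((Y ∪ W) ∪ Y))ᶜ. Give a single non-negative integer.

X ∪ Y = {1, 2, 3, 5, 6, 7, 8, 9, 10, 11, 13, 14, 15, 16}
Y ∪ W = {1, 2, 3, 5, 6, 7, 8, 10, 11, 12, 13, 14, 15, 16}
(Y ∪ W) ∪ Y = {1, 2, 3, 5, 6, 7, 8, 10, 11, 12, 13, 14, 15, 16}
(X ∪ Y) ∪ ((Y ∪ W) ∪ Y) = {1, 2, 3, 5, 6, 7, 8, 9, 10, 11, 12, 13, 14, 15, 16}
((X ∪ Y) ∪ ((Y ∪ W) ∪ Y))ᶜ = {4}
|((X ∪ Y) ∪ ((Y ∪ W) ∪ Y))ᶜ| = 1

1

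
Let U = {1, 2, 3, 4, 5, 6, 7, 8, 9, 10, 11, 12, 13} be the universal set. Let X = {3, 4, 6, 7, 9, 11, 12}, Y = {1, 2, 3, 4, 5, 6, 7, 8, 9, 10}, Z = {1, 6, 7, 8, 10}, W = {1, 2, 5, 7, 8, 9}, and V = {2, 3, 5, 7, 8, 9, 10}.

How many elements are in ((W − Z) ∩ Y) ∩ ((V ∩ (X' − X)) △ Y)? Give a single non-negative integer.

1

W − Z = {2, 5, 9}
(W − Z) ∩ Y = {2, 5, 9}
X' = {1, 2, 5, 8, 10, 13}
X' − X = {1, 2, 5, 8, 10, 13}
V ∩ (X' − X) = {2, 5, 8, 10}
(V ∩ (X' − X)) △ Y = {1, 3, 4, 6, 7, 9}
((W − Z) ∩ Y) ∩ ((V ∩ (X' − X)) △ Y) = {9}
|((W − Z) ∩ Y) ∩ ((V ∩ (X' − X)) △ Y)| = 1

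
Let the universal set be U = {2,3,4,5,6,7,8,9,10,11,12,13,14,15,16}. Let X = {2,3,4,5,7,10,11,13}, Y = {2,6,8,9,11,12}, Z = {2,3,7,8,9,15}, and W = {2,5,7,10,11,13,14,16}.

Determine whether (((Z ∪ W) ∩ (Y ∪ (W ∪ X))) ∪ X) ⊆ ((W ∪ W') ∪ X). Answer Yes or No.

Yes

Z ∪ W = {2,3,5,7,8,9,10,11,13,14,15,16}
W ∪ X = {2,3,4,5,7,10,11,13,14,16}
Y ∪ (W ∪ X) = {2,3,4,5,6,7,8,9,10,11,12,13,14,16}
(Z ∪ W) ∩ (Y ∪ (W ∪ X)) = {2,3,5,7,8,9,10,11,13,14,16}
((Z ∪ W) ∩ (Y ∪ (W ∪ X))) ∪ X = {2,3,4,5,7,8,9,10,11,13,14,16}
W' = {3,4,6,8,9,12,15}
W ∪ W' = {2,3,4,5,6,7,8,9,10,11,12,13,14,15,16}
(W ∪ W') ∪ X = {2,3,4,5,6,7,8,9,10,11,12,13,14,15,16}
Every element of {2,3,4,5,7,8,9,10,11,13,14,16} is in {2,3,4,5,6,7,8,9,10,11,12,13,14,15,16}, so ((Z ∪ W) ∩ (Y ∪ (W ∪ X))) ∪ X ⊆ (W ∪ W') ∪ X.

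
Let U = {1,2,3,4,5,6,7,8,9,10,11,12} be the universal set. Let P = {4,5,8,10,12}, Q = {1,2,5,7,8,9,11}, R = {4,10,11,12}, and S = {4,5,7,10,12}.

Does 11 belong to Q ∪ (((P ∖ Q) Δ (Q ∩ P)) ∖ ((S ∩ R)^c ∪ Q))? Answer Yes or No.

11 ∉ P and 11 ∈ Q, so 11 ∉ P ∖ Q
11 ∈ Q and 11 ∉ P, so 11 ∉ Q ∩ P
11 ∉ (P ∖ Q) and 11 ∉ (Q ∩ P), so 11 ∉ (P ∖ Q) Δ (Q ∩ P)
11 ∉ S and 11 ∈ R, so 11 ∉ S ∩ R
11 ∈ (S ∩ R)^c since 11 ∉ (S ∩ R)
11 ∈ (S ∩ R)^c and 11 ∈ Q, so 11 ∈ (S ∩ R)^c ∪ Q
11 ∉ ((P ∖ Q) Δ (Q ∩ P)) and 11 ∈ ((S ∩ R)^c ∪ Q), so 11 ∉ ((P ∖ Q) Δ (Q ∩ P)) ∖ ((S ∩ R)^c ∪ Q)
11 ∈ Q and 11 ∉ (((P ∖ Q) Δ (Q ∩ P)) ∖ ((S ∩ R)^c ∪ Q)), so 11 ∈ Q ∪ (((P ∖ Q) Δ (Q ∩ P)) ∖ ((S ∩ R)^c ∪ Q))

Yes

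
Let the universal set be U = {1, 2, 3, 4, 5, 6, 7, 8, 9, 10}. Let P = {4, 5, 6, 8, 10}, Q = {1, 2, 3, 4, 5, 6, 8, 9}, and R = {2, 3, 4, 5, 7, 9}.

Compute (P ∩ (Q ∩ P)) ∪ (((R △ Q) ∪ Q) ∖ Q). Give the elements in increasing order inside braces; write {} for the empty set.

Q ∩ P = {4, 5, 6, 8}
P ∩ (Q ∩ P) = {4, 5, 6, 8}
R △ Q = {1, 6, 7, 8}
(R △ Q) ∪ Q = {1, 2, 3, 4, 5, 6, 7, 8, 9}
((R △ Q) ∪ Q) ∖ Q = {7}
(P ∩ (Q ∩ P)) ∪ (((R △ Q) ∪ Q) ∖ Q) = {4, 5, 6, 7, 8}

{4, 5, 6, 7, 8}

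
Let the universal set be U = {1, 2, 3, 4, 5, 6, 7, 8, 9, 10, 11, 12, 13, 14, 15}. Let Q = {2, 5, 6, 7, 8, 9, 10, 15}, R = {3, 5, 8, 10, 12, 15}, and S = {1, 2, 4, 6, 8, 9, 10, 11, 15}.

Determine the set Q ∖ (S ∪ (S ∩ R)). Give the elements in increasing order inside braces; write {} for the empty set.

S ∩ R = {8, 10, 15}
S ∪ (S ∩ R) = {1, 2, 4, 6, 8, 9, 10, 11, 15}
Q ∖ (S ∪ (S ∩ R)) = {5, 7}

{5, 7}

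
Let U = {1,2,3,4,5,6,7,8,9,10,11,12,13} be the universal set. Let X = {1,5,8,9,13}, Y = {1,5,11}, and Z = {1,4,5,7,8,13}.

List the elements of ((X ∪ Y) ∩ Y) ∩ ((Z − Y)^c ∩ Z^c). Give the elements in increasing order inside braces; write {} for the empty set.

X ∪ Y = {1,5,8,9,11,13}
(X ∪ Y) ∩ Y = {1,5,11}
Z − Y = {4,7,8,13}
(Z − Y)^c = {1,2,3,5,6,9,10,11,12}
Z^c = {2,3,6,9,10,11,12}
(Z − Y)^c ∩ Z^c = {2,3,6,9,10,11,12}
((X ∪ Y) ∩ Y) ∩ ((Z − Y)^c ∩ Z^c) = {11}

{11}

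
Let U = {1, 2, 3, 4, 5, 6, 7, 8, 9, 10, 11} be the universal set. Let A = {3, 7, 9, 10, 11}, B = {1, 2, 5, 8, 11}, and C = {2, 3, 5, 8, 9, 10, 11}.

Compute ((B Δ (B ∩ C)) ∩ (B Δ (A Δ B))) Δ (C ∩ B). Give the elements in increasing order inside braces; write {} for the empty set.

B ∩ C = {2, 5, 8, 11}
B Δ (B ∩ C) = {1}
A Δ B = {1, 2, 3, 5, 7, 8, 9, 10}
B Δ (A Δ B) = {3, 7, 9, 10, 11}
(B Δ (B ∩ C)) ∩ (B Δ (A Δ B)) = {}
C ∩ B = {2, 5, 8, 11}
((B Δ (B ∩ C)) ∩ (B Δ (A Δ B))) Δ (C ∩ B) = {2, 5, 8, 11}

{2, 5, 8, 11}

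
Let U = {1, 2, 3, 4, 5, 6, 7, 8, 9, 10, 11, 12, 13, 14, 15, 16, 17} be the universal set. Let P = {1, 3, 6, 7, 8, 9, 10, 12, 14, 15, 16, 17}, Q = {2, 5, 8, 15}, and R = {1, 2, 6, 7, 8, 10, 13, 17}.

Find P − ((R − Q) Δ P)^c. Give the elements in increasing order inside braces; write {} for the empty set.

{3, 8, 9, 12, 14, 15, 16}

R − Q = {1, 6, 7, 10, 13, 17}
(R − Q) Δ P = {3, 8, 9, 12, 13, 14, 15, 16}
((R − Q) Δ P)^c = {1, 2, 4, 5, 6, 7, 10, 11, 17}
P − ((R − Q) Δ P)^c = {3, 8, 9, 12, 14, 15, 16}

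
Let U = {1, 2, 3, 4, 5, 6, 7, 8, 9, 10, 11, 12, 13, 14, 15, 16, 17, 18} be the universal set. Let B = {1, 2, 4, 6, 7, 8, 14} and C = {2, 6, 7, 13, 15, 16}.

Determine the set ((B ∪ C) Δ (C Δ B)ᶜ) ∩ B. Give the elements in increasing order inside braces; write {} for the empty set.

B ∪ C = {1, 2, 4, 6, 7, 8, 13, 14, 15, 16}
C Δ B = {1, 4, 8, 13, 14, 15, 16}
(C Δ B)ᶜ = {2, 3, 5, 6, 7, 9, 10, 11, 12, 17, 18}
(B ∪ C) Δ (C Δ B)ᶜ = {1, 3, 4, 5, 8, 9, 10, 11, 12, 13, 14, 15, 16, 17, 18}
((B ∪ C) Δ (C Δ B)ᶜ) ∩ B = {1, 4, 8, 14}

{1, 4, 8, 14}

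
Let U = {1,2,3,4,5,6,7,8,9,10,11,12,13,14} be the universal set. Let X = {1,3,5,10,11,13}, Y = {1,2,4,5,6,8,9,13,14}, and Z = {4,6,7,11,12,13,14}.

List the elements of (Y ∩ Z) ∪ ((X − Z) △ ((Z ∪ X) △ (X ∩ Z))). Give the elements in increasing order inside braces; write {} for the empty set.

{4,6,7,12,13,14}

Y ∩ Z = {4,6,13,14}
X − Z = {1,3,5,10}
Z ∪ X = {1,3,4,5,6,7,10,11,12,13,14}
X ∩ Z = {11,13}
(Z ∪ X) △ (X ∩ Z) = {1,3,4,5,6,7,10,12,14}
(X − Z) △ ((Z ∪ X) △ (X ∩ Z)) = {4,6,7,12,14}
(Y ∩ Z) ∪ ((X − Z) △ ((Z ∪ X) △ (X ∩ Z))) = {4,6,7,12,13,14}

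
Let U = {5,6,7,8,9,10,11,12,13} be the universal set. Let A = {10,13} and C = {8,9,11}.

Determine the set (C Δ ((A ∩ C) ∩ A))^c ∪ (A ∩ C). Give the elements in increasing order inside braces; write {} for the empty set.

A ∩ C = {}
(A ∩ C) ∩ A = {}
C Δ ((A ∩ C) ∩ A) = {8,9,11}
(C Δ ((A ∩ C) ∩ A))^c = {5,6,7,10,12,13}
(C Δ ((A ∩ C) ∩ A))^c ∪ (A ∩ C) = {5,6,7,10,12,13}

{5,6,7,10,12,13}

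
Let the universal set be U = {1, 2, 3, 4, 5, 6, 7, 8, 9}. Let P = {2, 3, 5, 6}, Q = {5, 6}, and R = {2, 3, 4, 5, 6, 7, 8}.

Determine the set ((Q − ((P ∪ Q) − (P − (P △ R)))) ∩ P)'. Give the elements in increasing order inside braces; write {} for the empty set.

{1, 2, 3, 4, 7, 8, 9}

P ∪ Q = {2, 3, 5, 6}
P △ R = {4, 7, 8}
P − (P △ R) = {2, 3, 5, 6}
(P ∪ Q) − (P − (P △ R)) = {}
Q − ((P ∪ Q) − (P − (P △ R))) = {5, 6}
(Q − ((P ∪ Q) − (P − (P △ R)))) ∩ P = {5, 6}
((Q − ((P ∪ Q) − (P − (P △ R)))) ∩ P)' = {1, 2, 3, 4, 7, 8, 9}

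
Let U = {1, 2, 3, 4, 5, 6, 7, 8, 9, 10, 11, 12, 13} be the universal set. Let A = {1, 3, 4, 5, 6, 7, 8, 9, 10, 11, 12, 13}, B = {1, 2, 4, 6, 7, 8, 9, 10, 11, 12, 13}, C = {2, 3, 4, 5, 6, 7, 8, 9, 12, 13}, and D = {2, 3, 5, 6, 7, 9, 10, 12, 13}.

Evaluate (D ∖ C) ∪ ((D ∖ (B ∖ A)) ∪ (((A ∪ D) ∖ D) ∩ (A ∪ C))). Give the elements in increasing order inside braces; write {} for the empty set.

{1, 3, 4, 5, 6, 7, 8, 9, 10, 11, 12, 13}

D ∖ C = {10}
B ∖ A = {2}
D ∖ (B ∖ A) = {3, 5, 6, 7, 9, 10, 12, 13}
A ∪ D = {1, 2, 3, 4, 5, 6, 7, 8, 9, 10, 11, 12, 13}
(A ∪ D) ∖ D = {1, 4, 8, 11}
A ∪ C = {1, 2, 3, 4, 5, 6, 7, 8, 9, 10, 11, 12, 13}
((A ∪ D) ∖ D) ∩ (A ∪ C) = {1, 4, 8, 11}
(D ∖ (B ∖ A)) ∪ (((A ∪ D) ∖ D) ∩ (A ∪ C)) = {1, 3, 4, 5, 6, 7, 8, 9, 10, 11, 12, 13}
(D ∖ C) ∪ ((D ∖ (B ∖ A)) ∪ (((A ∪ D) ∖ D) ∩ (A ∪ C))) = {1, 3, 4, 5, 6, 7, 8, 9, 10, 11, 12, 13}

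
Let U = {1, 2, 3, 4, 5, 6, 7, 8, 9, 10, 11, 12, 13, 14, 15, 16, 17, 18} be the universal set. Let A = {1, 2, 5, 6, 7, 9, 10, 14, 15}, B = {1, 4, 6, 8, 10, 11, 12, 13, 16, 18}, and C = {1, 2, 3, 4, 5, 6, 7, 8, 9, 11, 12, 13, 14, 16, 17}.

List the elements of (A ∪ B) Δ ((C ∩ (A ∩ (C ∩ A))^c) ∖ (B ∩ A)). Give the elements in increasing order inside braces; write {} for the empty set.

A ∪ B = {1, 2, 4, 5, 6, 7, 8, 9, 10, 11, 12, 13, 14, 15, 16, 18}
C ∩ A = {1, 2, 5, 6, 7, 9, 14}
A ∩ (C ∩ A) = {1, 2, 5, 6, 7, 9, 14}
(A ∩ (C ∩ A))^c = {3, 4, 8, 10, 11, 12, 13, 15, 16, 17, 18}
C ∩ (A ∩ (C ∩ A))^c = {3, 4, 8, 11, 12, 13, 16, 17}
B ∩ A = {1, 6, 10}
(C ∩ (A ∩ (C ∩ A))^c) ∖ (B ∩ A) = {3, 4, 8, 11, 12, 13, 16, 17}
(A ∪ B) Δ ((C ∩ (A ∩ (C ∩ A))^c) ∖ (B ∩ A)) = {1, 2, 3, 5, 6, 7, 9, 10, 14, 15, 17, 18}

{1, 2, 3, 5, 6, 7, 9, 10, 14, 15, 17, 18}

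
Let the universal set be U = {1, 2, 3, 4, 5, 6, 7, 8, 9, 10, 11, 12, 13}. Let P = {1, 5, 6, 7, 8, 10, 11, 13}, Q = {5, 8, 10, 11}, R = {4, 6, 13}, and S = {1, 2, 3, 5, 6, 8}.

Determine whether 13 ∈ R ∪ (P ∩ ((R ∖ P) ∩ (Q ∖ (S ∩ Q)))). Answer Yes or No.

13 ∈ R and 13 ∈ P, so 13 ∉ R ∖ P
13 ∉ S and 13 ∉ Q, so 13 ∉ S ∩ Q
13 ∉ Q and 13 ∉ (S ∩ Q), so 13 ∉ Q ∖ (S ∩ Q)
13 ∉ (R ∖ P) and 13 ∉ (Q ∖ (S ∩ Q)), so 13 ∉ (R ∖ P) ∩ (Q ∖ (S ∩ Q))
13 ∈ P and 13 ∉ ((R ∖ P) ∩ (Q ∖ (S ∩ Q))), so 13 ∉ P ∩ ((R ∖ P) ∩ (Q ∖ (S ∩ Q)))
13 ∈ R and 13 ∉ (P ∩ ((R ∖ P) ∩ (Q ∖ (S ∩ Q)))), so 13 ∈ R ∪ (P ∩ ((R ∖ P) ∩ (Q ∖ (S ∩ Q))))

Yes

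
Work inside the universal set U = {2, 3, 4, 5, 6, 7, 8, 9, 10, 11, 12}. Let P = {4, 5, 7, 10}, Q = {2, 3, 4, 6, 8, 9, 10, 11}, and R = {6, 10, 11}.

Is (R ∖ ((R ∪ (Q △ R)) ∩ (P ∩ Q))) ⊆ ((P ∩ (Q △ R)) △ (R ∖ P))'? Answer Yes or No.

No

Q △ R = {2, 3, 4, 8, 9}
R ∪ (Q △ R) = {2, 3, 4, 6, 8, 9, 10, 11}
P ∩ Q = {4, 10}
(R ∪ (Q △ R)) ∩ (P ∩ Q) = {4, 10}
R ∖ ((R ∪ (Q △ R)) ∩ (P ∩ Q)) = {6, 11}
P ∩ (Q △ R) = {4}
R ∖ P = {6, 11}
(P ∩ (Q △ R)) △ (R ∖ P) = {4, 6, 11}
((P ∩ (Q △ R)) △ (R ∖ P))' = {2, 3, 5, 7, 8, 9, 10, 12}
6 ∈ R ∖ ((R ∪ (Q △ R)) ∩ (P ∩ Q)) but 6 ∉ ((P ∩ (Q △ R)) △ (R ∖ P))', so the inclusion fails.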